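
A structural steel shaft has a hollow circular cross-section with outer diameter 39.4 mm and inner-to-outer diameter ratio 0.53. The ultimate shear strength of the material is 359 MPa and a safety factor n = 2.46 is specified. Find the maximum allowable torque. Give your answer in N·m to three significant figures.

T_allow = 1610 N·m

τ_allow = 359/2.46 = 145.9 MPa.
For a hollow shaft T_allow = τ_allow·πd_o³(1−k⁴)/16 with 1−k⁴ = 0.9211, so πd_o³(1−k⁴)/16 = 11060 mm³.
T_allow = 145.9×11060 = 1.614×10^6 N·mm = 1614 N·m.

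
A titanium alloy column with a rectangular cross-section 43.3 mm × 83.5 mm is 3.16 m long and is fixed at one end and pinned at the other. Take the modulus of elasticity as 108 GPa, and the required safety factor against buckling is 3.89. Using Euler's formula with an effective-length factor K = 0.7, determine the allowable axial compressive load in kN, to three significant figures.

Buckling occurs about the weak axis: I_min = h·b³/12 = 83.5×43.3³/12 = 564900 mm⁴ (b = 43.3 mm is the smaller dimension).
Effective length L_e = KL = 0.7×3.16 m = 2212 mm.
Euler critical load P_cr = π²EI/L_e² = π²×108000×564900/2212² = 123100 N.
P_allow = P_cr/n = 123100/3.89 = 31640 N.

P_allow = 31.6 kN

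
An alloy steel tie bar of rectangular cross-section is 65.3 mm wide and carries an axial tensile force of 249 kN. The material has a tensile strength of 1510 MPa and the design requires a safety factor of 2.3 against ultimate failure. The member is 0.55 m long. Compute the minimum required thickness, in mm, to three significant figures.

σ_allow = 1510/2.3 = 656.5 MPa.
Required area A = F/σ_allow = 249000/656.5 = 379.3 mm².
t = A/w = 379.3/65.3 = 5.808 mm.

t = 5.81 mm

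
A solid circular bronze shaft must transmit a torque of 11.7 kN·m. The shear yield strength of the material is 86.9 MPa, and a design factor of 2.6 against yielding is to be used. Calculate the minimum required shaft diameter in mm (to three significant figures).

Allowable shear stress τ_allow = 86.9/2.6 = 33.42 MPa.
For a solid shaft τ = 16T/(πd³), so d³ = 16T/(π τ_allow) = 16×1.1700×10^7/(π×33.42) = 1.783×10^6 mm³.
d = (1.783×10^6)^(1/3) = 121.3 mm.

d = 121 mm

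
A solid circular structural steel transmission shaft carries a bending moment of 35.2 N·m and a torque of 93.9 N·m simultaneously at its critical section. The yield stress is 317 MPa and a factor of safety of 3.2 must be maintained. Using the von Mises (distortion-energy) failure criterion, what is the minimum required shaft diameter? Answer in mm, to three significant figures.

σ_allow = σ_y/n = 317/3.2 = 99.06 MPa.
For a solid shaft σ_b = 32M/(πd³) and τ = 16T/(πd³), so the von Mises stress is σ' = (16/πd³)·√(4M²+3T²).
√(4M²+3T²) = √(4×(35200)² + 3×(93900)²) = 177200 N·mm.
d³ = 16×177200/(π×99.06) = 9111 mm³.
d = 20.89 mm.

d = 20.9 mm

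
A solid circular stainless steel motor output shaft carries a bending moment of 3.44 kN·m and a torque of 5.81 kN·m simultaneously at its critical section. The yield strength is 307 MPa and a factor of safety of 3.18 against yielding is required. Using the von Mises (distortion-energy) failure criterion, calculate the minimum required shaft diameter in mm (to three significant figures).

σ_allow = σ_y/n = 307/3.18 = 96.54 MPa.
For a solid shaft σ_b = 32M/(πd³) and τ = 16T/(πd³), so the von Mises stress is σ' = (16/πd³)·√(4M²+3T²).
√(4M²+3T²) = √(4×(3.440×10^6)² + 3×(5.810×10^6)²) = 1.219×10^7 N·mm.
d³ = 16×1.219×10^7/(π×96.54) = 643100 mm³.
d = 86.32 mm.

d = 86.3 mm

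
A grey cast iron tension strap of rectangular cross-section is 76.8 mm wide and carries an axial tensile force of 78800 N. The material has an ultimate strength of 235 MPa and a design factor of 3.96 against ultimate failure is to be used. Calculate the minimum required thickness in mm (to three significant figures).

t = 17.3 mm

σ_allow = 235/3.96 = 59.34 MPa.
Required area A = F/σ_allow = 78800/59.34 = 1328 mm².
t = A/w = 1328/76.8 = 17.29 mm.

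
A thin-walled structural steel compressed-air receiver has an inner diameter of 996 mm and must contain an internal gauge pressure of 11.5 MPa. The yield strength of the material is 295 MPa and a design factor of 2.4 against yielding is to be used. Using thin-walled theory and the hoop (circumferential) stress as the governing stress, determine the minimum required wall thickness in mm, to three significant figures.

σ_allow = 295/2.4 = 122.9 MPa.
Hoop stress σ_h = pD/(2t), so t = pD/(2σ_allow) = 11.5×996/(2×122.9) = 46.59 mm.

t = 46.6 mm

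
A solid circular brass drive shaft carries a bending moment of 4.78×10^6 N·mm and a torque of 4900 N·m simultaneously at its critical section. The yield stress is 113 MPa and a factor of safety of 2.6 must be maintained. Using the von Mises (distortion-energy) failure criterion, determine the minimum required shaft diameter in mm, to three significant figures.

σ_allow = σ_y/n = 113/2.6 = 43.46 MPa.
For a solid shaft σ_b = 32M/(πd³) and τ = 16T/(πd³), so the von Mises stress is σ' = (16/πd³)·√(4M²+3T²).
√(4M²+3T²) = √(4×(4.780×10^6)² + 3×(4.900×10^6)²) = 1.278×10^7 N·mm.
d³ = 16×1.278×10^7/(π×43.46) = 1.498×10^6 mm³.
d = 114.4 mm.

d = 114 mm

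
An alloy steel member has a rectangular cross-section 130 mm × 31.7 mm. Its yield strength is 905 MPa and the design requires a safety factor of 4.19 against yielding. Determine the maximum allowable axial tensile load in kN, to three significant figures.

F_allow = 890 kN

σ_allow = 905/4.19 = 216.0 MPa.
A = 130×31.7 = 4121 mm².
F_allow = σ_allow × A = 216.0×4121 = 890100 N.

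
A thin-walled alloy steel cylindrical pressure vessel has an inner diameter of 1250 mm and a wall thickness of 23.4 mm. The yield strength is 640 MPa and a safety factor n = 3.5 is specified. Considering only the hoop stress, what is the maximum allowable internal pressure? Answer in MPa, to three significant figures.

σ_allow = 640/3.5 = 182.9 MPa.
σ_h = pD/(2t) → p_allow = 2σ_allow t/D = 2×182.9×23.4/1250 = 6.846 MPa.

p_allow = 6.85 MPa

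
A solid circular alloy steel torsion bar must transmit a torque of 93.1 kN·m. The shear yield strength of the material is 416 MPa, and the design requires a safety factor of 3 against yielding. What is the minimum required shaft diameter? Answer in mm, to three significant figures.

d = 151 mm

Allowable shear stress τ_allow = 416/3 = 138.7 MPa.
For a solid shaft τ = 16T/(πd³), so d³ = 16T/(π τ_allow) = 16×9.3100×10^7/(π×138.7) = 3.419×10^6 mm³.
d = (3.419×10^6)^(1/3) = 150.7 mm.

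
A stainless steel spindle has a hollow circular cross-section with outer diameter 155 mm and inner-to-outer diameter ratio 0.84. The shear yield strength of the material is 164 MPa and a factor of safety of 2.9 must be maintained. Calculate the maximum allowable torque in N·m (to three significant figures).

τ_allow = 164/2.9 = 56.55 MPa.
For a hollow shaft T_allow = τ_allow·πd_o³(1−k⁴)/16 with 1−k⁴ = 0.5021, so πd_o³(1−k⁴)/16 = 367100 mm³.
T_allow = 56.55×367100 = 2.076×10^7 N·mm = 20760 N·m.

T_allow = 20800 N·m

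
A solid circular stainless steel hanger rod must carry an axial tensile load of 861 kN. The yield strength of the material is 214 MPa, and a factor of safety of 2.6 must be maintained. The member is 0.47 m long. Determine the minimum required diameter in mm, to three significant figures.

Allowable stress σ_allow = 214/2.6 = 82.31 MPa.
Required area A = F/σ_allow = 861000/82.31 = 10460 mm².
A = πd²/4 → d = √(4A/π) = 115.4 mm.

d = 115 mm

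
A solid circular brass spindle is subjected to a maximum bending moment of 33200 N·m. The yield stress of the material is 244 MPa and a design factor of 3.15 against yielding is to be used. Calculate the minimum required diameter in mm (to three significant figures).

σ_allow = 244/3.15 = 77.46 MPa.
For a solid circular section σ = 32M/(πd³), so d³ = 32M/(π σ_allow) = 32×3.3200×10^7/(π×77.46) = 4.366×10^6 mm³.
d = 163.4 mm.

d = 163 mm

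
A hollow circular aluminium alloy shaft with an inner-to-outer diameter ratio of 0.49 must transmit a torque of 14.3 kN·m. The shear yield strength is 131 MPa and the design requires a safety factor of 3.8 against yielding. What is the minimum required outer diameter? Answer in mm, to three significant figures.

τ_allow = 131/3.8 = 34.47 MPa.
For a hollow shaft τ = 16T/[πd_o³(1−k⁴)] with k = 0.49, so 1−k⁴ = 0.9424.
d_o³ = 16T/[π τ_allow (1−k⁴)] = 16×1.4300×10^7/(π×34.47×0.9424) = 2.242×10^6 mm³.
d_o = 130.9 mm.

d_o = 131 mm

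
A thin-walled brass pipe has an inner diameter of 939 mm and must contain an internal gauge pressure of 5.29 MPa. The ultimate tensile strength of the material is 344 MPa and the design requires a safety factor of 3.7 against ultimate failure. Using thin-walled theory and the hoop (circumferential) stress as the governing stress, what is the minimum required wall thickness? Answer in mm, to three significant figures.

t = 26.7 mm

σ_allow = 344/3.7 = 92.97 MPa.
Hoop stress σ_h = pD/(2t), so t = pD/(2σ_allow) = 5.29×939/(2×92.97) = 26.71 mm.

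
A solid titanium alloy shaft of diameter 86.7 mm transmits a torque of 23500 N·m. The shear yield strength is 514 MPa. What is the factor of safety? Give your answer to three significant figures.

τ = 16T/(πd³) = 16×2.3500×10^7/(π×86.7³) = 183.6 MPa.
n = τ_limit/τ = 514/183.6 = 2.799.

n = 2.80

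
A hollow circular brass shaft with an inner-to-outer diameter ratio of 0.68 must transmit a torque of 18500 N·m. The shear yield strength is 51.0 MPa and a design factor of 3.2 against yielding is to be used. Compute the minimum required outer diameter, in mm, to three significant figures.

τ_allow = 51.0/3.2 = 15.94 MPa.
For a hollow shaft τ = 16T/[πd_o³(1−k⁴)] with k = 0.68, so 1−k⁴ = 0.7862.
d_o³ = 16T/[π τ_allow (1−k⁴)] = 16×1.8500×10^7/(π×15.94×0.7862) = 7.520×10^6 mm³.
d_o = 195.9 mm.

d_o = 196 mm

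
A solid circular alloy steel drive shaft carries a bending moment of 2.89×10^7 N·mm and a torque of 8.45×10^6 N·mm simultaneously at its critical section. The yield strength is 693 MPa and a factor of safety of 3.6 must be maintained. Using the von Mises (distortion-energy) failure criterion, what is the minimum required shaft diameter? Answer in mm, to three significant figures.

σ_allow = σ_y/n = 693/3.6 = 192.5 MPa.
For a solid shaft σ_b = 32M/(πd³) and τ = 16T/(πd³), so the von Mises stress is σ' = (16/πd³)·√(4M²+3T²).
√(4M²+3T²) = √(4×(2.890×10^7)² + 3×(8.450×10^6)²) = 5.962×10^7 N·mm.
d³ = 16×5.962×10^7/(π×192.5) = 1.577×10^6 mm³.
d = 116.4 mm.

d = 116 mm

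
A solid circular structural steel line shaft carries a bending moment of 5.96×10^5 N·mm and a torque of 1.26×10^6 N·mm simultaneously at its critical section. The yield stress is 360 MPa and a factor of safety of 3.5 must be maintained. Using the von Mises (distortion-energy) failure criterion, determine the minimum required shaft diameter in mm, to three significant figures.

σ_allow = σ_y/n = 360/3.5 = 102.9 MPa.
For a solid shaft σ_b = 32M/(πd³) and τ = 16T/(πd³), so the von Mises stress is σ' = (16/πd³)·√(4M²+3T²).
√(4M²+3T²) = √(4×(596000)² + 3×(1.260×10^6)²) = 2.487×10^6 N·mm.
d³ = 16×2.487×10^6/(π×102.9) = 123100 mm³.
d = 49.75 mm.

d = 49.7 mm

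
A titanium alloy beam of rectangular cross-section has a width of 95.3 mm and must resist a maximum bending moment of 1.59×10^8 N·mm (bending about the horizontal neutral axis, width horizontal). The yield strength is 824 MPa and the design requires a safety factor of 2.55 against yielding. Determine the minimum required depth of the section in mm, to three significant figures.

h = 176 mm

σ_allow = 824/2.55 = 323.1 MPa.
For a rectangular section σ = 6M/(bh²), so h² = 6M/(b σ_allow) = 6×1.5900×10^8/(95.3×323.1) = 30980 mm².
h = 176.0 mm.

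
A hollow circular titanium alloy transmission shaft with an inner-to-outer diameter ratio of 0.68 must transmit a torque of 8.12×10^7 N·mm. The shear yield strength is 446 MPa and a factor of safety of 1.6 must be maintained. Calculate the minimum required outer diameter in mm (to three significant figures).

τ_allow = 446/1.6 = 278.8 MPa.
For a hollow shaft τ = 16T/[πd_o³(1−k⁴)] with k = 0.68, so 1−k⁴ = 0.7862.
d_o³ = 16T/[π τ_allow (1−k⁴)] = 16×8.1200×10^7/(π×278.8×0.7862) = 1.887×10^6 mm³.
d_o = 123.6 mm.

d_o = 124 mm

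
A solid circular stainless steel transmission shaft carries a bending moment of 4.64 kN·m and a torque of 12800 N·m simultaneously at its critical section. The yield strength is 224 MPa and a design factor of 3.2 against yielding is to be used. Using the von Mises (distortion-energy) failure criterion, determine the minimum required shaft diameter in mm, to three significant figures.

d = 120 mm

σ_allow = σ_y/n = 224/3.2 = 70.00 MPa.
For a solid shaft σ_b = 32M/(πd³) and τ = 16T/(πd³), so the von Mises stress is σ' = (16/πd³)·√(4M²+3T²).
√(4M²+3T²) = √(4×(4.640×10^6)² + 3×(1.280×10^7)²) = 2.403×10^7 N·mm.
d³ = 16×2.403×10^7/(π×70.00) = 1.749×10^6 mm³.
d = 120.5 mm.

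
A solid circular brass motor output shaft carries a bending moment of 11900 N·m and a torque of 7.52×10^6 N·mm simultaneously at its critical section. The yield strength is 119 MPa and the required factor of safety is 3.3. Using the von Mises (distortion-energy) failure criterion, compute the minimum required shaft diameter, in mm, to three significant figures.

d = 156 mm

σ_allow = σ_y/n = 119/3.3 = 36.06 MPa.
For a solid shaft σ_b = 32M/(πd³) and τ = 16T/(πd³), so the von Mises stress is σ' = (16/πd³)·√(4M²+3T²).
√(4M²+3T²) = √(4×(1.190×10^7)² + 3×(7.520×10^6)²) = 2.713×10^7 N·mm.
d³ = 16×2.713×10^7/(π×36.06) = 3.832×10^6 mm³.
d = 156.5 mm.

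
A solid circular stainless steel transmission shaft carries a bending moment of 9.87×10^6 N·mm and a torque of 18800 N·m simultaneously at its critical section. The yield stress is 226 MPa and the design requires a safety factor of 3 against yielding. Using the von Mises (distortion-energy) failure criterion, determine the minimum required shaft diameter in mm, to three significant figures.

d = 137 mm

σ_allow = σ_y/n = 226/3 = 75.33 MPa.
For a solid shaft σ_b = 32M/(πd³) and τ = 16T/(πd³), so the von Mises stress is σ' = (16/πd³)·√(4M²+3T²).
√(4M²+3T²) = √(4×(9.870×10^6)² + 3×(1.880×10^7)²) = 3.808×10^7 N·mm.
d³ = 16×3.808×10^7/(π×75.33) = 2.574×10^6 mm³.
d = 137.1 mm.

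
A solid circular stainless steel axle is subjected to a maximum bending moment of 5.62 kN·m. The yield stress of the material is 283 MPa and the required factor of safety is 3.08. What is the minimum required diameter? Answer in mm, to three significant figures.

d = 85.4 mm

σ_allow = 283/3.08 = 91.88 MPa.
For a solid circular section σ = 32M/(πd³), so d³ = 32M/(π σ_allow) = 32×5620000/(π×91.88) = 623000 mm³.
d = 85.41 mm.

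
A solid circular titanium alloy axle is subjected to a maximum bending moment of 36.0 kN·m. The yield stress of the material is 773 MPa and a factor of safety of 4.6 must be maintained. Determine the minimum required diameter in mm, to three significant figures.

d = 130 mm

σ_allow = 773/4.6 = 168.0 MPa.
For a solid circular section σ = 32M/(πd³), so d³ = 32M/(π σ_allow) = 32×3.6000×10^7/(π×168.0) = 2.182×10^6 mm³.
d = 129.7 mm.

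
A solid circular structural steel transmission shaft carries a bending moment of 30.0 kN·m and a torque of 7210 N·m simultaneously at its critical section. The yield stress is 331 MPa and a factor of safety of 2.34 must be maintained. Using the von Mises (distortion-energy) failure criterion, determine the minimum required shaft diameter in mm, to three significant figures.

σ_allow = σ_y/n = 331/2.34 = 141.5 MPa.
For a solid shaft σ_b = 32M/(πd³) and τ = 16T/(πd³), so the von Mises stress is σ' = (16/πd³)·√(4M²+3T²).
√(4M²+3T²) = √(4×(3.000×10^7)² + 3×(7.210×10^6)²) = 6.129×10^7 N·mm.
d³ = 16×6.129×10^7/(π×141.5) = 2.207×10^6 mm³.
d = 130.2 mm.

d = 130 mm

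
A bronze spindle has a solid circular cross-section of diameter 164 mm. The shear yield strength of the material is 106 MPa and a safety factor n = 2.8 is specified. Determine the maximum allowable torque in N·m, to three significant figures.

τ_allow = 106/2.8 = 37.86 MPa.
For a solid shaft T_allow = τ_allow·πd³/16; πd³/16 = π×164³/16 = 866100 mm³.
T_allow = 37.86×866100 = 3.279×10^7 N·mm = 32790 N·m.

T_allow = 32800 N·m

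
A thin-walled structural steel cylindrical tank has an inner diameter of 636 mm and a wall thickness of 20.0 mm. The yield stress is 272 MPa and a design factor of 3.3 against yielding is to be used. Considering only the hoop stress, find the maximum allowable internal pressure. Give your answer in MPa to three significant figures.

p_allow = 5.18 MPa

σ_allow = 272/3.3 = 82.42 MPa.
σ_h = pD/(2t) → p_allow = 2σ_allow t/D = 2×82.42×20.0/636 = 5.184 MPa.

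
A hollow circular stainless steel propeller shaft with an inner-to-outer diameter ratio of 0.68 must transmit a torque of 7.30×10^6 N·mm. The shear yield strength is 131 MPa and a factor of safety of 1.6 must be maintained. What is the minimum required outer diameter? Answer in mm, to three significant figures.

τ_allow = 131/1.6 = 81.88 MPa.
For a hollow shaft τ = 16T/[πd_o³(1−k⁴)] with k = 0.68, so 1−k⁴ = 0.7862.
d_o³ = 16T/[π τ_allow (1−k⁴)] = 16×7300000/(π×81.88×0.7862) = 577600 mm³.
d_o = 83.28 mm.

d_o = 83.3 mm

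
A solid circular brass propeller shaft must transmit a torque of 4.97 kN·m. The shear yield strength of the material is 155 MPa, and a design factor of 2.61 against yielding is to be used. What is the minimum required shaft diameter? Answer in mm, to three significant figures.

Allowable shear stress τ_allow = 155/2.61 = 59.39 MPa.
For a solid shaft τ = 16T/(πd³), so d³ = 16T/(π τ_allow) = 16×4970000/(π×59.39) = 426200 mm³.
d = (426200)^(1/3) = 75.26 mm.

d = 75.3 mm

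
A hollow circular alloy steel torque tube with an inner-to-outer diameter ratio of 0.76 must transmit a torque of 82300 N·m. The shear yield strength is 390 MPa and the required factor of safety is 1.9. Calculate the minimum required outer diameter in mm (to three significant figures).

τ_allow = 390/1.9 = 205.3 MPa.
For a hollow shaft τ = 16T/[πd_o³(1−k⁴)] with k = 0.76, so 1−k⁴ = 0.6664.
d_o³ = 16T/[π τ_allow (1−k⁴)] = 16×8.2300×10^7/(π×205.3×0.6664) = 3.064×10^6 mm³.
d_o = 145.2 mm.

d_o = 145 mm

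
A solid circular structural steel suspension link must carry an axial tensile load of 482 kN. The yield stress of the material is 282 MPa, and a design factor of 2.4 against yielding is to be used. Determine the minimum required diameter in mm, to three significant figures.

d = 72.3 mm

Allowable stress σ_allow = 282/2.4 = 117.5 MPa.
Required area A = F/σ_allow = 482000/117.5 = 4102 mm².
A = πd²/4 → d = √(4A/π) = 72.27 mm.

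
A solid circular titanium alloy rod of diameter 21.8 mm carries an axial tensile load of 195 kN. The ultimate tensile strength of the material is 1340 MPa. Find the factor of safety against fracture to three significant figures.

A = πd²/4 = 373.3 mm².
σ = F/A = 195000/373.3 = 522.4 MPa.
n = 1340/522.4 = 2.565.

n = 2.56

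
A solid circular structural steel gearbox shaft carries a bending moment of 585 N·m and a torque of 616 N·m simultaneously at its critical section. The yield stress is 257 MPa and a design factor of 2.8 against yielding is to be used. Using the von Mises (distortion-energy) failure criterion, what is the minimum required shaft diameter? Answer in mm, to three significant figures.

d = 44.5 mm

σ_allow = σ_y/n = 257/2.8 = 91.79 MPa.
For a solid shaft σ_b = 32M/(πd³) and τ = 16T/(πd³), so the von Mises stress is σ' = (16/πd³)·√(4M²+3T²).
√(4M²+3T²) = √(4×(585000)² + 3×(616000)²) = 1.583×10^6 N·mm.
d³ = 16×1.583×10^6/(π×91.79) = 87860 mm³.
d = 44.46 mm.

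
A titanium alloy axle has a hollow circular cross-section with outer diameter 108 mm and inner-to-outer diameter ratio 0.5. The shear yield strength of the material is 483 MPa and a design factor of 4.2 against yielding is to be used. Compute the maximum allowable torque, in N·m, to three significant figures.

τ_allow = 483/4.2 = 115.0 MPa.
For a hollow shaft T_allow = τ_allow·πd_o³(1−k⁴)/16 with 1−k⁴ = 0.9375, so πd_o³(1−k⁴)/16 = 231900 mm³.
T_allow = 115.0×231900 = 2.667×10^7 N·mm = 26670 N·m.

T_allow = 26700 N·m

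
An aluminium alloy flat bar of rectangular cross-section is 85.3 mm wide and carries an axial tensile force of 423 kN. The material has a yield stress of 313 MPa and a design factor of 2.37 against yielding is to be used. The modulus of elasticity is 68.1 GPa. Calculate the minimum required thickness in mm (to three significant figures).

σ_allow = 313/2.37 = 132.1 MPa.
Required area A = F/σ_allow = 423000/132.1 = 3203 mm².
t = A/w = 3203/85.3 = 37.55 mm.

t = 37.5 mm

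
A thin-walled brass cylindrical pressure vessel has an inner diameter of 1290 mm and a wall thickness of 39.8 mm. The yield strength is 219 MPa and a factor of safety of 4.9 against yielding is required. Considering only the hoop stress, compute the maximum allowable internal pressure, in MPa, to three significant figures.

p_allow = 2.76 MPa

σ_allow = 219/4.9 = 44.69 MPa.
σ_h = pD/(2t) → p_allow = 2σ_allow t/D = 2×44.69×39.8/1290 = 2.758 MPa.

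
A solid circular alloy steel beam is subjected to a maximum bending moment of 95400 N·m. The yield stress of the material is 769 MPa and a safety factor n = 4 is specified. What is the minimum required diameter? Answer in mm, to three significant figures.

σ_allow = 769/4 = 192.2 MPa.
For a solid circular section σ = 32M/(πd³), so d³ = 32M/(π σ_allow) = 32×9.5400×10^7/(π×192.2) = 5.055×10^6 mm³.
d = 171.6 mm.

d = 172 mm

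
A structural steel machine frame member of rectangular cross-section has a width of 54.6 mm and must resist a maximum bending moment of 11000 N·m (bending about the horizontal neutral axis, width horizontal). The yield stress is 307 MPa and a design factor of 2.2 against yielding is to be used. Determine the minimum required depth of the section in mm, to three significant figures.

σ_allow = 307/2.2 = 139.5 MPa.
For a rectangular section σ = 6M/(bh²), so h² = 6M/(b σ_allow) = 6×1.1000×10^7/(54.6×139.5) = 8662 mm².
h = 93.07 mm.

h = 93.1 mm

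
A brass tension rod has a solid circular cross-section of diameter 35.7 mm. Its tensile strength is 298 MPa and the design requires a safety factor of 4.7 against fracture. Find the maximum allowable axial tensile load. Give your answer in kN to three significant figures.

F_allow = 63.5 kN

σ_allow = 298/4.7 = 63.40 MPa.
A = πd²/4 = π×35.7²/4 = 1001 mm².
F_allow = σ_allow × A = 63.40×1001 = 63470 N.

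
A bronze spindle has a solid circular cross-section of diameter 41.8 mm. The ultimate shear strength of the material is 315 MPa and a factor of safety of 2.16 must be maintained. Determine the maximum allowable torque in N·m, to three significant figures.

τ_allow = 315/2.16 = 145.8 MPa.
For a solid shaft T_allow = τ_allow·πd³/16; πd³/16 = π×41.8³/16 = 14340 mm³.
T_allow = 145.8×14340 = 2.091×10^6 N·mm = 2091 N·m.

T_allow = 2090 N·m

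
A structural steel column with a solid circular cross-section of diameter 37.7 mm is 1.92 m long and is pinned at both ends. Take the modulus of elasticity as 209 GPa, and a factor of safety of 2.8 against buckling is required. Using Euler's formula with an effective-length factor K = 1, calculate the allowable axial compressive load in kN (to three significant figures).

I = πd⁴/64 = π×37.7⁴/64 = 99160 mm⁴.
Effective length L_e = KL = 1×1.92 m = 1920 mm.
Euler critical load P_cr = π²EI/L_e² = π²×209000×99160/1920² = 55490 N.
P_allow = P_cr/n = 55490/2.8 = 19820 N.

P_allow = 19.8 kN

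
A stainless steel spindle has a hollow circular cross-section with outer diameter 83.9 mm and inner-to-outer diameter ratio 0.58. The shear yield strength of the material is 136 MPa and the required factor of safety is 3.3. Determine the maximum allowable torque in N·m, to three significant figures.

τ_allow = 136/3.3 = 41.21 MPa.
For a hollow shaft T_allow = τ_allow·πd_o³(1−k⁴)/16 with 1−k⁴ = 0.8868, so πd_o³(1−k⁴)/16 = 102800 mm³.
T_allow = 41.21×102800 = 4.238×10^6 N·mm = 4238 N·m.

T_allow = 4240 N·m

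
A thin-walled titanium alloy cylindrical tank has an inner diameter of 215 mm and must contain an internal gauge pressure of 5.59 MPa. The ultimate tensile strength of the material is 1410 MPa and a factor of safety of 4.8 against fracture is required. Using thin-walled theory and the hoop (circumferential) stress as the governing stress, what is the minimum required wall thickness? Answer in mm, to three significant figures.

t = 2.05 mm

σ_allow = 1410/4.8 = 293.8 MPa.
Hoop stress σ_h = pD/(2t), so t = pD/(2σ_allow) = 5.59×215/(2×293.8) = 2.046 mm.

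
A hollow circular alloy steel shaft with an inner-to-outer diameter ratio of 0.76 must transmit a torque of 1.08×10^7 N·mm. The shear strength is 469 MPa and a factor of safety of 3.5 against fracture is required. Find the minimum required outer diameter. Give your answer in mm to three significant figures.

d_o = 85.1 mm

τ_allow = 469/3.5 = 134.0 MPa.
For a hollow shaft τ = 16T/[πd_o³(1−k⁴)] with k = 0.76, so 1−k⁴ = 0.6664.
d_o³ = 16T/[π τ_allow (1−k⁴)] = 16×1.0800×10^7/(π×134.0×0.6664) = 616000 mm³.
d_o = 85.09 mm.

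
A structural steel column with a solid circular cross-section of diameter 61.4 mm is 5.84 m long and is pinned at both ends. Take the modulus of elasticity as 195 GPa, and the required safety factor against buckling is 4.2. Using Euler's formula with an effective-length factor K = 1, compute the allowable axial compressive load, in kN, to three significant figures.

I = πd⁴/64 = π×61.4⁴/64 = 697700 mm⁴.
Effective length L_e = KL = 1×5.84 m = 5840 mm.
Euler critical load P_cr = π²EI/L_e² = π²×195000×697700/5840² = 39370 N.
P_allow = P_cr/n = 39370/4.2 = 9374 N.

P_allow = 9.37 kN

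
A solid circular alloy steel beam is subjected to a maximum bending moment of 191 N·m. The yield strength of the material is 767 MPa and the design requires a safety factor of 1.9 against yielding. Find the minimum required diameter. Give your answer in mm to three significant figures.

d = 16.9 mm

σ_allow = 767/1.9 = 403.7 MPa.
For a solid circular section σ = 32M/(πd³), so d³ = 32M/(π σ_allow) = 32×191000/(π×403.7) = 4819 mm³.
d = 16.89 mm.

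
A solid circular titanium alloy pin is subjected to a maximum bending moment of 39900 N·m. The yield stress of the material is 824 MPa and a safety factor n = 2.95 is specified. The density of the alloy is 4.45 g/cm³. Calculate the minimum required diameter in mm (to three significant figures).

d = 113 mm

σ_allow = 824/2.95 = 279.3 MPa.
For a solid circular section σ = 32M/(πd³), so d³ = 32M/(π σ_allow) = 32×3.9900×10^7/(π×279.3) = 1.455×10^6 mm³.
d = 113.3 mm.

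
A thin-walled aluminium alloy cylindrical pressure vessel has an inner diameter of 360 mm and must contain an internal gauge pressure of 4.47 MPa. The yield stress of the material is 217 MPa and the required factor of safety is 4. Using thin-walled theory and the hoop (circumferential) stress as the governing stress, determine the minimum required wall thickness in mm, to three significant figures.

σ_allow = 217/4 = 54.25 MPa.
Hoop stress σ_h = pD/(2t), so t = pD/(2σ_allow) = 4.47×360/(2×54.25) = 14.83 mm.

t = 14.8 mm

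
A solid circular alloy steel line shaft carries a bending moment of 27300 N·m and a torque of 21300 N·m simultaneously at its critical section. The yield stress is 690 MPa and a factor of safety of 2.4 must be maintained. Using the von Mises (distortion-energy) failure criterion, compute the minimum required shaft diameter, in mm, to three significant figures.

σ_allow = σ_y/n = 690/2.4 = 287.5 MPa.
For a solid shaft σ_b = 32M/(πd³) and τ = 16T/(πd³), so the von Mises stress is σ' = (16/πd³)·√(4M²+3T²).
√(4M²+3T²) = √(4×(2.730×10^7)² + 3×(2.130×10^7)²) = 6.590×10^7 N·mm.
d³ = 16×6.590×10^7/(π×287.5) = 1.167×10^6 mm³.
d = 105.3 mm.

d = 105 mm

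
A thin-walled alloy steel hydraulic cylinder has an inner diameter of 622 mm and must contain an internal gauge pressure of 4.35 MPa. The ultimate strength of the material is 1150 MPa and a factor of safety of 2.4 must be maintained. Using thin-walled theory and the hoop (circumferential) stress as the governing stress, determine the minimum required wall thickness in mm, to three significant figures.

σ_allow = 1150/2.4 = 479.2 MPa.
Hoop stress σ_h = pD/(2t), so t = pD/(2σ_allow) = 4.35×622/(2×479.2) = 2.823 mm.

t = 2.82 mm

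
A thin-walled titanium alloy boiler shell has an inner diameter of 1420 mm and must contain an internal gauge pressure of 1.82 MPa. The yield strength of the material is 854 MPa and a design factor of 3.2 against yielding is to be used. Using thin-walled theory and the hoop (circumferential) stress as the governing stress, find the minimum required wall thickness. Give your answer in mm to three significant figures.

σ_allow = 854/3.2 = 266.9 MPa.
Hoop stress σ_h = pD/(2t), so t = pD/(2σ_allow) = 1.82×1420/(2×266.9) = 4.842 mm.

t = 4.84 mm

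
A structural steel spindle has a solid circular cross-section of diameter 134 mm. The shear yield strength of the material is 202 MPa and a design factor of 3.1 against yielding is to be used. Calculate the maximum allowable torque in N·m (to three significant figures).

T_allow = 30800 N·m

τ_allow = 202/3.1 = 65.16 MPa.
For a solid shaft T_allow = τ_allow·πd³/16; πd³/16 = π×134³/16 = 472400 mm³.
T_allow = 65.16×472400 = 3.078×10^7 N·mm = 30780 N·m.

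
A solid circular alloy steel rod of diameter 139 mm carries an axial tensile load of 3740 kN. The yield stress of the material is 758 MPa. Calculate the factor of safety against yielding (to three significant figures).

A = πd²/4 = 15170 mm².
σ = F/A = 3740000/15170 = 246.5 MPa.
n = 758/246.5 = 3.076.

n = 3.08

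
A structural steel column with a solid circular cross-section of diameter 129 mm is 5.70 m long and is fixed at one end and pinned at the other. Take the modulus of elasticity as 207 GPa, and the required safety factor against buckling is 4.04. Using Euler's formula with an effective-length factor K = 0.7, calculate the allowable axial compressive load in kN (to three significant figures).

I = πd⁴/64 = π×129⁴/64 = 1.359×10^7 mm⁴.
Effective length L_e = KL = 0.7×5.70 m = 3990 mm.
Euler critical load P_cr = π²EI/L_e² = π²×207000×1.359×10^7/3990² = 1.744×10^6 N.
P_allow = P_cr/n = 1.744×10^6/4.04 = 431800 N.

P_allow = 432 kN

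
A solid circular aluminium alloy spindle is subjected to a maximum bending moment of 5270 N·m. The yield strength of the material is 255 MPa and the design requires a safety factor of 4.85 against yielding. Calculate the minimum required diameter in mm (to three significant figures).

σ_allow = 255/4.85 = 52.58 MPa.
For a solid circular section σ = 32M/(πd³), so d³ = 32M/(π σ_allow) = 32×5270000/(π×52.58) = 1.021×10^6 mm³.
d = 100.7 mm.

d = 101 mm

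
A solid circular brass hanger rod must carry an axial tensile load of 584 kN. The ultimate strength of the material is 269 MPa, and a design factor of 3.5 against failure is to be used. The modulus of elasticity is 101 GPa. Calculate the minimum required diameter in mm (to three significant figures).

Allowable stress σ_allow = 269/3.5 = 76.86 MPa.
Required area A = F/σ_allow = 584000/76.86 = 7599 mm².
A = πd²/4 → d = √(4A/π) = 98.36 mm.

d = 98.4 mm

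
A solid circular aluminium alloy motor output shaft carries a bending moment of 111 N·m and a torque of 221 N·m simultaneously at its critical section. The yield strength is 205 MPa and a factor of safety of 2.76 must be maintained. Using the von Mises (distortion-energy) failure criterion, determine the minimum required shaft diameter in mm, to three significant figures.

σ_allow = σ_y/n = 205/2.76 = 74.28 MPa.
For a solid shaft σ_b = 32M/(πd³) and τ = 16T/(πd³), so the von Mises stress is σ' = (16/πd³)·√(4M²+3T²).
√(4M²+3T²) = √(4×(111000)² + 3×(221000)²) = 442500 N·mm.
d³ = 16×442500/(π×74.28) = 30340 mm³.
d = 31.19 mm.

d = 31.2 mm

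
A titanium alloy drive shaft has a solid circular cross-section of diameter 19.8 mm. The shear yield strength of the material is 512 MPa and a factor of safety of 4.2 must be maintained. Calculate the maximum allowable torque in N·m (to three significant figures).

T_allow = 186 N·m

τ_allow = 512/4.2 = 121.9 MPa.
For a solid shaft T_allow = τ_allow·πd³/16; πd³/16 = π×19.8³/16 = 1524 mm³.
T_allow = 121.9×1524 = 185800 N·mm = 185.8 N·m.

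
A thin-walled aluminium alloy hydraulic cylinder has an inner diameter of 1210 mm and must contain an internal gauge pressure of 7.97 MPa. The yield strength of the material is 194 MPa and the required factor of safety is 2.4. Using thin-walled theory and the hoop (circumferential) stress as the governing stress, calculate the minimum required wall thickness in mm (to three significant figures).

σ_allow = 194/2.4 = 80.83 MPa.
Hoop stress σ_h = pD/(2t), so t = pD/(2σ_allow) = 7.97×1210/(2×80.83) = 59.65 mm.

t = 59.7 mm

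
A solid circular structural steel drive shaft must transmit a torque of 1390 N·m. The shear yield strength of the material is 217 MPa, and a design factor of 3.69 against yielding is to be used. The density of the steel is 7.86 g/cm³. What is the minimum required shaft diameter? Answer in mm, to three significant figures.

Allowable shear stress τ_allow = 217/3.69 = 58.81 MPa.
For a solid shaft τ = 16T/(πd³), so d³ = 16T/(π τ_allow) = 16×1390000/(π×58.81) = 120400 mm³.
d = (120400)^(1/3) = 49.38 mm.

d = 49.4 mm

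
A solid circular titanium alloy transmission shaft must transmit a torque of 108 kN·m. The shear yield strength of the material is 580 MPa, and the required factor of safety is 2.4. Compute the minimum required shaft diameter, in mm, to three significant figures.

Allowable shear stress τ_allow = 580/2.4 = 241.7 MPa.
For a solid shaft τ = 16T/(πd³), so d³ = 16T/(π τ_allow) = 16×1.0800×10^8/(π×241.7) = 2.276×10^6 mm³.
d = (2.276×10^6)^(1/3) = 131.5 mm.

d = 132 mm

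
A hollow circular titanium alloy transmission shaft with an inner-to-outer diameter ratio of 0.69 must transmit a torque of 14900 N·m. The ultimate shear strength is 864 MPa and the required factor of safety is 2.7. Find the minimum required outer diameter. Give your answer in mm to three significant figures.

τ_allow = 864/2.7 = 320.0 MPa.
For a hollow shaft τ = 16T/[πd_o³(1−k⁴)] with k = 0.69, so 1−k⁴ = 0.7733.
d_o³ = 16T/[π τ_allow (1−k⁴)] = 16×1.4900×10^7/(π×320.0×0.7733) = 306600 mm³.
d_o = 67.43 mm.

d_o = 67.4 mm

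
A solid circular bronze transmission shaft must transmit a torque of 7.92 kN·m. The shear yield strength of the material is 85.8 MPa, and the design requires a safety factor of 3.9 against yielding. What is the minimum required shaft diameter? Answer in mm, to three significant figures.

d = 122 mm

Allowable shear stress τ_allow = 85.8/3.9 = 22.00 MPa.
For a solid shaft τ = 16T/(πd³), so d³ = 16T/(π τ_allow) = 16×7920000/(π×22.00) = 1.833×10^6 mm³.
d = (1.833×10^6)^(1/3) = 122.4 mm.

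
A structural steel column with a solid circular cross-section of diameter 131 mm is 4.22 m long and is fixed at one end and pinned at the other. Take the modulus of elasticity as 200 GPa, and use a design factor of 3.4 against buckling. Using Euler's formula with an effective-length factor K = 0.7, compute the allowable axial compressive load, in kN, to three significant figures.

P_allow = 962 kN

I = πd⁴/64 = π×131⁴/64 = 1.446×10^7 mm⁴.
Effective length L_e = KL = 0.7×4.22 m = 2954 mm.
Euler critical load P_cr = π²EI/L_e² = π²×200000×1.446×10^7/2954² = 3.270×10^6 N.
P_allow = P_cr/n = 3.270×10^6/3.4 = 961800 N.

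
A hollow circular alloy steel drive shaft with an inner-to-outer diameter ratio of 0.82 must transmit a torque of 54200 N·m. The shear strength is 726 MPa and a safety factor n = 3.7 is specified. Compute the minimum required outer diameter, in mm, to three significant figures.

d_o = 137 mm

τ_allow = 726/3.7 = 196.2 MPa.
For a hollow shaft τ = 16T/[πd_o³(1−k⁴)] with k = 0.82, so 1−k⁴ = 0.5479.
d_o³ = 16T/[π τ_allow (1−k⁴)] = 16×5.4200×10^7/(π×196.2×0.5479) = 2.568×10^6 mm³.
d_o = 136.9 mm.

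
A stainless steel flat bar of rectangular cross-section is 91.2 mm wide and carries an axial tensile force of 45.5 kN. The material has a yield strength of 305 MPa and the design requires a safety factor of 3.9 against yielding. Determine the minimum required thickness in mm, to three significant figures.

σ_allow = 305/3.9 = 78.21 MPa.
Required area A = F/σ_allow = 45500/78.21 = 581.8 mm².
t = A/w = 581.8/91.2 = 6.379 mm.

t = 6.38 mm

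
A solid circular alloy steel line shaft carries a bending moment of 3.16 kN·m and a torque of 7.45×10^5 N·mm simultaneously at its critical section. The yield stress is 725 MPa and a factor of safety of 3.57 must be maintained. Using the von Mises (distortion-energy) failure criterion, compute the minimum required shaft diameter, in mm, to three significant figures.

d = 54.5 mm

σ_allow = σ_y/n = 725/3.57 = 203.1 MPa.
For a solid shaft σ_b = 32M/(πd³) and τ = 16T/(πd³), so the von Mises stress is σ' = (16/πd³)·√(4M²+3T²).
√(4M²+3T²) = √(4×(3.160×10^6)² + 3×(745000)²) = 6.450×10^6 N·mm.
d³ = 16×6.450×10^6/(π×203.1) = 161800 mm³.
d = 54.49 mm.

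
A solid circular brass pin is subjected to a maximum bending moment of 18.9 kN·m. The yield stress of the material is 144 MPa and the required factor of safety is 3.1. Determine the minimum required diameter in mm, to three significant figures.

σ_allow = 144/3.1 = 46.45 MPa.
For a solid circular section σ = 32M/(πd³), so d³ = 32M/(π σ_allow) = 32×1.8900×10^7/(π×46.45) = 4.144×10^6 mm³.
d = 160.6 mm.

d = 161 mm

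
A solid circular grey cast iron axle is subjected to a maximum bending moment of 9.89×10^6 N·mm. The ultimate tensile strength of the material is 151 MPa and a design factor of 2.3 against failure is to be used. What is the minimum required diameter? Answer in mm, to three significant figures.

d = 115 mm

σ_allow = 151/2.3 = 65.65 MPa.
For a solid circular section σ = 32M/(πd³), so d³ = 32M/(π σ_allow) = 32×9890000/(π×65.65) = 1.534×10^6 mm³.
d = 115.3 mm.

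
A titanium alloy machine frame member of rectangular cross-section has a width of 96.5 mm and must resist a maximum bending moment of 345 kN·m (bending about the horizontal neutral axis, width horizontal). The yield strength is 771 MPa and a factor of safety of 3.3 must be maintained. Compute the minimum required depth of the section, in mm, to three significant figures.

σ_allow = 771/3.3 = 233.6 MPa.
For a rectangular section σ = 6M/(bh²), so h² = 6M/(b σ_allow) = 6×3.4500×10^8/(96.5×233.6) = 91810 mm².
h = 303.0 mm.

h = 303 mm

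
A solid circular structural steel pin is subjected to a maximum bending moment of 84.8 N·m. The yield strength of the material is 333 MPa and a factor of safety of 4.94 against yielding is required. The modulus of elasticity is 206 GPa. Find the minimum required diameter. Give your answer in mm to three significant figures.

d = 23.4 mm

σ_allow = 333/4.94 = 67.41 MPa.
For a solid circular section σ = 32M/(πd³), so d³ = 32M/(π σ_allow) = 32×84800/(π×67.41) = 12810 mm³.
d = 23.40 mm.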